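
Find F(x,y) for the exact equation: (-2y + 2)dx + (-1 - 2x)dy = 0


Check exactness: ∂M/∂y = -2 and ∂N/∂x = -2; equal, so the equation is exact.
Integrate M with respect to x (treating y as constant): ∫M dx = -2xy + 2x + h(y).
Differentiate w.r.t. y and set equal to N: the x-dependent terms already match, leaving h'(y) = -1. Integrate: h(y) = -y.
So F(x,y) = -y - 2xy + 2x.
General solution: -y - 2xy + 2x = C.


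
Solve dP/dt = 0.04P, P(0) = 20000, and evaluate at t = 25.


The ODE dP/dt = 0.04P has solution P(t) = P(0)e^(0.04t).
Substitute P(0) = 20000 and t = 25: P(25) = 20000 e^(1.00) ≈ 54366.


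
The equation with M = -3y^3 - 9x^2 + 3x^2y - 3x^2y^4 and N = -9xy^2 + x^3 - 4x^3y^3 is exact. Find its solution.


Check exactness: ∂M/∂y = -9y^2 + 3x^2 - 12x^2y^3 and ∂N/∂x = -9y^2 + 3x^2 - 12x^2y^3; equal, so the equation is exact.
Integrate M with respect to x (treating y as constant): ∫M dx = -3xy^3 - 3x^3 + x^3y - x^3y^4 + h(y).
Differentiate w.r.t. y and set equal to N: all terms match, so h'(y) = 0 and h is a constant absorbed into C.
General solution: -3xy^3 - 3x^3 + x^3y - x^3y^4 = C.


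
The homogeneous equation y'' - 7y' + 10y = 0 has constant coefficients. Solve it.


Characteristic equation: r² - 7r + 10 = 0.
Factor: (r - 5)(r - 2) = 0 ⇒ r = 5, 2 (distinct real).
General solution: y = C₁e^(5x) + C₂e^(2x).


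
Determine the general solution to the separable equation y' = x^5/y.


Separate variables: y dy = x^5 dx.
Integrate both sides: y²/2 = (1/6)x^6 + C₀.
Multiply by 2: y² = (1/3)x^6 + C.


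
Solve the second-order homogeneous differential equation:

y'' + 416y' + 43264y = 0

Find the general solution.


Characteristic equation: r² + 416r + 43264 = 0, i.e. (r + 208)² = 0.
Repeated root r = -208; include an x factor for the second linearly independent solution.
General solution: y = (C₁ + C₂x)e^(-208x).


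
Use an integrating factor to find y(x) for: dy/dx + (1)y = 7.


P(x) = 1, Q(x) = 7; integrating factor μ = e^(x).
(μ y)' = 7e^(x) ⇒ μ y = 7e^(x) + C.
Divide by μ: y = 7 + Ce^(-x).


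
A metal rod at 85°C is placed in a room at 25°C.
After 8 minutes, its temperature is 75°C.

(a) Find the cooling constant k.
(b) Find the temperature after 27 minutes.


Newton's law: T(t) = T_a + (T₀ - T_a)e^(-kt).
(a) Use T(8) = 75: (75 - 25)/(85 - 25) = e^(-k·8), so k = -ln(0.833)/8 ≈ 0.0228.
(b) Apply k to t = 27: T(27) = 25 + (60)e^(-0.615) ≈ 57.4°C.


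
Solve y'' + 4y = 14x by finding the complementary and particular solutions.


Homogeneous: r² + 4 = 0 ⇒ r = ±2i, y_h = C₁cos(2x) + C₂sin(2x).
Polynomial forcing; try y_p = Ax + B. Then y_p'' + 4 y_p = 4(Ax + B) = 14x, so B = 0 and A = 7/2.
General solution: y = C₁cos(2x) + C₂sin(2x) + (7/2)x.


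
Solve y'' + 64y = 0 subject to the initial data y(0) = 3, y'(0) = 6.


Characteristic roots of r² + 64 = 0 are ±8i, so y = C₁cos(8x) + C₂sin(8x).
Apply y(0) = 3: C₁ = 3. Differentiate and apply y'(0) = 6: 8·C₂ = 6, so C₂ = 3/4.
Particular solution: y = 3cos(8x) + (3/4)sin(8x).


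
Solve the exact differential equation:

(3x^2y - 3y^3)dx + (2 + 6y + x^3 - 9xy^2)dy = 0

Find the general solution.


Check exactness: ∂M/∂y = 3x^2 - 9y^2 and ∂N/∂x = 3x^2 - 9y^2; equal, so the equation is exact.
Integrate M with respect to x (treating y as constant): ∫M dx = x^3y - 3xy^3 + h(y).
Differentiate w.r.t. y and set equal to N: the x-dependent terms already match, leaving h'(y) = 2 + 6y. Integrate: h(y) = 2y + 3y^2.
So F(x,y) = 2y + 3y^2 + x^3y - 3xy^3.
General solution: 2y + 3y^2 + x^3y - 3xy^3 = C.


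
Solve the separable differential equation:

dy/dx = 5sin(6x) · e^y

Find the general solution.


Separate: e^(-y) dy = 5sin(6x) dx.
Integrate: -e^(-y) = -(5/6)cos(6x) + C₀.
Rearrange: e^(-y) = (5/6)cos(6x) + C.


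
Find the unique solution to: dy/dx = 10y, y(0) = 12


General solution of y' = 10y is y = Ce^(10x).
Apply y(0) = 12: C = 12.
Particular solution: y = 12e^(10x).


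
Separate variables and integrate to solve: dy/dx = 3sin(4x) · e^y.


Separate: e^(-y) dy = 3sin(4x) dx.
Integrate: -e^(-y) = -(3/4)cos(4x) + C₀.
Rearrange: e^(-y) = (3/4)cos(4x) + C.


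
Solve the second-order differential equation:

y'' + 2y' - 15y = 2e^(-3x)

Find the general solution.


Characteristic roots of r² + 2r - 15 = 0 are -5, 3.
y_h = C₁e^(-5x) + C₂e^(3x).
Forcing exponent -3 is not a characteristic root; try y_p = Ae^(-3x).
Substitute: A·(9 + (2)·-3 + (-15)) = A·-12 = 2, so A = -1/6.
General solution: y = C₁e^(-5x) + C₂e^(3x) - (1/6)e^(-3x).


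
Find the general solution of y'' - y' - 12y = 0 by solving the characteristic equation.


Characteristic equation: r² - r - 12 = 0.
Factor: (r - 4)(r + 3) = 0 ⇒ r = 4, -3 (distinct real).
General solution: y = C₁e^(4x) + C₂e^(-3x).


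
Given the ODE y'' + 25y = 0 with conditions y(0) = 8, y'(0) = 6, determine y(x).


Characteristic roots of r² + 25 = 0 are ±5i, so y = C₁cos(5x) + C₂sin(5x).
Apply y(0) = 8: C₁ = 8. Differentiate and apply y'(0) = 6: 5·C₂ = 6, so C₂ = 6/5.
Particular solution: y = 8cos(5x) + (6/5)sin(5x).


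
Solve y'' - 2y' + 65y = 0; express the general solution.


Characteristic equation: r² - 2r + 65 = 0.
Discriminant is negative; roots r = 1 ± 8i (complex conjugate pair).
General solution uses e^(α x)(C₁ cos(β x) + C₂ sin(β x)): y = e^(x)(C₁cos(8x) + C₂sin(8x)).


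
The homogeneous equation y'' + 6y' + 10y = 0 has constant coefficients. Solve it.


Characteristic equation: r² + 6r + 10 = 0.
Discriminant is negative; roots r = -3 ± 1i (complex conjugate pair).
General solution uses e^(α x)(C₁ cos(β x) + C₂ sin(β x)): y = e^(-3x)(C₁cos(x) + C₂sin(x)).


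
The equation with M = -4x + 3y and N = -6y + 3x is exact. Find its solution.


Check exactness: ∂M/∂y = 3 and ∂N/∂x = 3; equal, so the equation is exact.
Integrate M with respect to x (treating y as constant): ∫M dx = -2x^2 + 3xy + h(y).
Differentiate w.r.t. y and set equal to N: the x-dependent terms already match, leaving h'(y) = -6y. Integrate: h(y) = -3y^2.
So F(x,y) = -3y^2 - 2x^2 + 3xy.
General solution: -3y^2 - 2x^2 + 3xy = C.


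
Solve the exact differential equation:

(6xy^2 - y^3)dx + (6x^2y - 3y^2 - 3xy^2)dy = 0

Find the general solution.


Check exactness: ∂M/∂y = 12xy - 3y^2 and ∂N/∂x = 12xy - 3y^2; equal, so the equation is exact.
Integrate M with respect to x (treating y as constant): ∫M dx = 3x^2y^2 - xy^3 + h(y).
Differentiate w.r.t. y and set equal to N: the x-dependent terms already match, leaving h'(y) = -3y^2. Integrate: h(y) = -y^3.
So F(x,y) = 3x^2y^2 - y^3 - xy^3.
General solution: 3x^2y^2 - y^3 - xy^3 = C.


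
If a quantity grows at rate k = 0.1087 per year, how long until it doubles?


Exponential growth: P(t) = P₀ e^(0.1087t). Set P(t)/P₀ = 2: e^(0.1087t) = 2.
Solve: t = ln(2)/0.1087 ≈ 6.38 years.


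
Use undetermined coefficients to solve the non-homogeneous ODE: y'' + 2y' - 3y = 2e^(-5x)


Characteristic roots of r² + 2r - 3 = 0 are -3, 1.
y_h = C₁e^(-3x) + C₂e^(x).
Forcing exponent -5 is not a characteristic root; try y_p = Ae^(-5x).
Substitute: A·(25 + (2)·-5 + (-3)) = A·12 = 2, so A = 1/6.
General solution: y = C₁e^(-3x) + C₂e^(x) + (1/6)e^(-5x).


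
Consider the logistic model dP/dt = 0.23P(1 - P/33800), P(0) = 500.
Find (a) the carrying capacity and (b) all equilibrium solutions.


Logistic ODE dP/dt = 0.23P(1 - P/33800) has equilibria where dP/dt = 0, i.e. P = 0 or P = 33800.
The coefficient (1 - P/K) = 0 when P = K, identifying K = 33800 as the carrying capacity.
(a) K = 33800; (b) equilibria P = 0 and P = 33800.


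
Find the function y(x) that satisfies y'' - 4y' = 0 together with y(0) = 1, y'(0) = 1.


Characteristic roots of r² - 4r = 0 are 0, 4.
General solution y = c₁ + c₂ e^(4x).
Apply y(0) = 1: c₁ + c₂ = 1. Apply y'(0) = 1: 0 c₁ + 4 c₂ = 1.
Solve: c₁ = 3/4, c₂ = 1/4.
Particular solution: y = 3/4 + (1/4)e^(4x).


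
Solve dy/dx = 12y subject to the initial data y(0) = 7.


General solution of y' = 12y is y = Ce^(12x).
Apply y(0) = 7: C = 7.
Particular solution: y = 7e^(12x).


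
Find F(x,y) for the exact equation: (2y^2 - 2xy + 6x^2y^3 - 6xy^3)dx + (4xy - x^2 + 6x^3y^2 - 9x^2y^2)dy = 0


Check exactness: ∂M/∂y = 4y - 2x + 18x^2y^2 - 18xy^2 and ∂N/∂x = 4y - 2x + 18x^2y^2 - 18xy^2; equal, so the equation is exact.
Integrate M with respect to x (treating y as constant): ∫M dx = 2xy^2 - x^2y + 2x^3y^3 - 3x^2y^3 + h(y).
Differentiate w.r.t. y and set equal to N: all terms match, so h'(y) = 0 and h is a constant absorbed into C.
General solution: 2xy^2 - x^2y + 2x^3y^3 - 3x^2y^3 = C.


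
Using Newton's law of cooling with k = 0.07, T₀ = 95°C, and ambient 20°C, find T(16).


Newton's law: dT/dt = -k(T - T_a) has solution T(t) = T_a + (T₀ - T_a)e^(-kt).
Plug in T_a = 20, T₀ = 95, k = 0.07, t = 16: T(16) = 20 + (75)e^(-1.12) ≈ 44.5°C.


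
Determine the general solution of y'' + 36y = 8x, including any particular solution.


Homogeneous: r² + 36 = 0 ⇒ r = ±6i, y_h = C₁cos(6x) + C₂sin(6x).
Polynomial forcing; try y_p = Ax + B. Then y_p'' + 36 y_p = 36(Ax + B) = 8x, so B = 0 and A = 2/9.
General solution: y = C₁cos(6x) + C₂sin(6x) + (2/9)x.


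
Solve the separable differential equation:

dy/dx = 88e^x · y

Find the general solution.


Separate variables: dy/y = 88e^x dx.
Integrate: ln|y| = 88e^x + C₀.
Exponentiate: y = Ce^(88e^x).


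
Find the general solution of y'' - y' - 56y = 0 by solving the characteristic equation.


Characteristic equation: r² - r - 56 = 0.
Factor: (r - 8)(r + 7) = 0 ⇒ r = 8, -7 (distinct real).
General solution: y = C₁e^(8x) + C₂e^(-7x).


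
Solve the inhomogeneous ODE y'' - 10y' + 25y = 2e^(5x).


Characteristic polynomial (r - 5)² = 0; repeated root r = 5.
y_h = (C₁ + C₂x)e^(5x). Forcing matches the repeated root (resonance), so try y_p = Ax² e^(5x).
Substitute and solve for A: 2A = 2, so A = 1.
General solution: y = (C₁ + C₂x + x²)e^(5x).


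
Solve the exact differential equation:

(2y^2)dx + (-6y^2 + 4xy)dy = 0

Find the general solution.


Check exactness: ∂M/∂y = 4y and ∂N/∂x = 4y; equal, so the equation is exact.
Integrate M with respect to x (treating y as constant): ∫M dx = 2xy^2 + h(y).
Differentiate w.r.t. y and set equal to N: the x-dependent terms already match, leaving h'(y) = -6y^2. Integrate: h(y) = -2y^3.
So F(x,y) = -2y^3 + 2xy^2.
General solution: -2y^3 + 2xy^2 = C.


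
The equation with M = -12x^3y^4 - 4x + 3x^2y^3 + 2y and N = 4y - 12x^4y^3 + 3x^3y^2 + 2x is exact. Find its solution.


Check exactness: ∂M/∂y = -48x^3y^3 + 9x^2y^2 + 2 and ∂N/∂x = -48x^3y^3 + 9x^2y^2 + 2; equal, so the equation is exact.
Integrate M with respect to x (treating y as constant): ∫M dx = -3x^4y^4 - 2x^2 + x^3y^3 + 2xy + h(y).
Differentiate w.r.t. y and set equal to N: the x-dependent terms already match, leaving h'(y) = 4y. Integrate: h(y) = 2y^2.
So F(x,y) = 2y^2 - 3x^4y^4 - 2x^2 + x^3y^3 + 2xy.
General solution: 2y^2 - 3x^4y^4 - 2x^2 + x^3y^3 + 2xy = C.


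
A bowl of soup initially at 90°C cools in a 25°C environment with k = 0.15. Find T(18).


Newton's law: dT/dt = -k(T - T_a) has solution T(t) = T_a + (T₀ - T_a)e^(-kt).
Plug in T_a = 25, T₀ = 90, k = 0.15, t = 18: T(18) = 25 + (65)e^(-2.70) ≈ 29.4°C.


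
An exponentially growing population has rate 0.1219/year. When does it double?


Exponential growth: P(t) = P₀ e^(0.1219t). Set P(t)/P₀ = 2: e^(0.1219t) = 2.
Solve: t = ln(2)/0.1219 ≈ 5.69 years.


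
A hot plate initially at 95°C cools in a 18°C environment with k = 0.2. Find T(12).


Newton's law: dT/dt = -k(T - T_a) has solution T(t) = T_a + (T₀ - T_a)e^(-kt).
Plug in T_a = 18, T₀ = 95, k = 0.2, t = 12: T(12) = 18 + (77)e^(-2.40) ≈ 25.0°C.


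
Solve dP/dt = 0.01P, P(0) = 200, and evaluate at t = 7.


The ODE dP/dt = 0.01P has solution P(t) = P(0)e^(0.01t).
Substitute P(0) = 200 and t = 7: P(7) = 200 e^(0.07) ≈ 215.


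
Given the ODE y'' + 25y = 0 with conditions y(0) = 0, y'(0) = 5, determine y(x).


Characteristic roots of r² + 25 = 0 are ±5i, so y = C₁cos(5x) + C₂sin(5x).
Apply y(0) = 0: C₁ = 0. Differentiate and apply y'(0) = 5: 5·C₂ = 5, so C₂ = 1.
Particular solution: y = sin(5x).


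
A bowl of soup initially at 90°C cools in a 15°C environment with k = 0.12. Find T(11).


Newton's law: dT/dt = -k(T - T_a) has solution T(t) = T_a + (T₀ - T_a)e^(-kt).
Plug in T_a = 15, T₀ = 90, k = 0.12, t = 11: T(11) = 15 + (75)e^(-1.32) ≈ 35.0°C.


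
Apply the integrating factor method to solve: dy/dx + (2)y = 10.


P(x) = 2, Q(x) = 10; integrating factor μ = e^(2x).
(μ y)' = 10e^(2x) ⇒ μ y = 5e^(2x) + C.
Divide by μ: y = 5 + Ce^(-2x).


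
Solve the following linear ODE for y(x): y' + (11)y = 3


P(x) = 11, Q(x) = 3; integrating factor μ = e^(11x).
(μ y)' = 3e^(11x) ⇒ μ y = (3/11)e^(11x) + C.
Divide by μ: y = 3/11 + Ce^(-11x).


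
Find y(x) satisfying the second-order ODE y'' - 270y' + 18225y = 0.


Characteristic equation: r² - 270r + 18225 = 0, i.e. (r - 135)² = 0.
Repeated root r = 135; include an x factor for the second linearly independent solution.
General solution: y = (C₁ + C₂x)e^(135x).


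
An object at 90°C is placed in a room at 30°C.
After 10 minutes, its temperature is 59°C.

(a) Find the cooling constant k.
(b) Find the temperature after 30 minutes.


Newton's law: T(t) = T_a + (T₀ - T_a)e^(-kt).
(a) Use T(10) = 59: (59 - 30)/(90 - 30) = e^(-k·10), so k = -ln(0.483)/10 ≈ 0.0727.
(b) Apply k to t = 30: T(30) = 30 + (60)e^(-2.181) ≈ 36.8°C.


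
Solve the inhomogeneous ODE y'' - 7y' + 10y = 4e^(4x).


Characteristic roots of r² - 7r + 10 = 0 are 2, 5.
y_h = C₁e^(2x) + C₂e^(5x).
Forcing exponent 4 is not a characteristic root; try y_p = Ae^(4x).
Substitute: A·(16 + (-7)·4 + (10)) = A·-2 = 4, so A = -2.
General solution: y = C₁e^(2x) + C₂e^(5x) - 2e^(4x).


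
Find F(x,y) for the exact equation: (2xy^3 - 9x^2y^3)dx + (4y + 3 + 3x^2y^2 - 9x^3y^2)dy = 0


Check exactness: ∂M/∂y = 6xy^2 - 27x^2y^2 and ∂N/∂x = 6xy^2 - 27x^2y^2; equal, so the equation is exact.
Integrate M with respect to x (treating y as constant): ∫M dx = x^2y^3 - 3x^3y^3 + h(y).
Differentiate w.r.t. y and set equal to N: the x-dependent terms already match, leaving h'(y) = 4y + 3. Integrate: h(y) = 2y^2 + 3y.
So F(x,y) = 2y^2 + 3y + x^2y^3 - 3x^3y^3.
General solution: 2y^2 + 3y + x^2y^3 - 3x^3y^3 = C.


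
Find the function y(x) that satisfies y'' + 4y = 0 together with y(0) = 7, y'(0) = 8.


Characteristic roots of r² + 4 = 0 are ±2i, so y = C₁cos(2x) + C₂sin(2x).
Apply y(0) = 7: C₁ = 7. Differentiate and apply y'(0) = 8: 2·C₂ = 8, so C₂ = 4.
Particular solution: y = 7cos(2x) + 4sin(2x).


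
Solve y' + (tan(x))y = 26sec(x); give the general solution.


P(x) = tan(x) ⇒ μ = e^(∫tan(x)dx) = sec(x).
(sec(x) y)' = 26sec²(x) ⇒ sec(x) y = 26tan(x) + C.
Multiply by cos(x): y = 26sin(x) + C·cos(x).


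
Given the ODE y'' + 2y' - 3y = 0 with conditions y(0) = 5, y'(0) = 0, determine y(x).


Characteristic roots of r² + 2r - 3 = 0 are 1, -3.
General solution y = c₁ e^(x) + c₂ e^(-3x).
Apply y(0) = 5: c₁ + c₂ = 5. Apply y'(0) = 0: 1 c₁ - 3 c₂ = 0.
Solve: c₁ = 15/4, c₂ = 5/4.
Particular solution: y = (15/4)e^(x) + (5/4)e^(-3x).


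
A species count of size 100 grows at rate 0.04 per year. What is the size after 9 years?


The ODE dP/dt = 0.04P has solution P(t) = P(0)e^(0.04t).
Substitute P(0) = 100 and t = 9: P(9) = 100 e^(0.36) ≈ 143.


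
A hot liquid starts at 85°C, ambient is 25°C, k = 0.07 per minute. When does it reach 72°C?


From T(t) = T_a + (T₀ - T_a)e^(-kt), set T(t) = 72:
(72 - 25) / (85 - 25) = e^(-0.07t), so t = -ln(0.783)/0.07 ≈ 3.5 minutes.


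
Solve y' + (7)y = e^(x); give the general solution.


P(x) = 7 ⇒ μ = e^(7x).
(μ y)' = e^(8x) ⇒ μ y = e^(8x)/8 + C.
Divide by μ: y = (1/8)e^(x) + Ce^(-7x).


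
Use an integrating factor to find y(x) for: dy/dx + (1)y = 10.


P(x) = 1, Q(x) = 10; integrating factor μ = e^(x).
(μ y)' = 10e^(x) ⇒ μ y = 10e^(x) + C.
Divide by μ: y = 10 + Ce^(-x).


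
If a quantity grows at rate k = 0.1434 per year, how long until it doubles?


Exponential growth: P(t) = P₀ e^(0.1434t). Set P(t)/P₀ = 2: e^(0.1434t) = 2.
Solve: t = ln(2)/0.1434 ≈ 4.83 years.


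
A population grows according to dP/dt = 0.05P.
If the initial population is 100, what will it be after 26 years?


The ODE dP/dt = 0.05P has solution P(t) = P(0)e^(0.05t).
Substitute P(0) = 100 and t = 26: P(26) = 100 e^(1.30) ≈ 367.


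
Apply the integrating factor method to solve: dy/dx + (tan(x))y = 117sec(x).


P(x) = tan(x) ⇒ μ = e^(∫tan(x)dx) = sec(x).
(sec(x) y)' = 117sec²(x) ⇒ sec(x) y = 117tan(x) + C.
Multiply by cos(x): y = 117sin(x) + C·cos(x).


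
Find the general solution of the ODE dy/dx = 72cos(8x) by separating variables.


g(y) = 1, so integrate directly: y = ∫ 72cos(8x) dx = 9sin(8x) + C.


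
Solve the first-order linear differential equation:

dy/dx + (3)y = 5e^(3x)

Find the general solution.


P(x) = 3 ⇒ μ = e^(3x).
(μ y)' = 5e^(6x) ⇒ μ y = (5/6)e^(6x) + C.
Divide by μ: y = (5/6)e^(3x) + Ce^(-3x).


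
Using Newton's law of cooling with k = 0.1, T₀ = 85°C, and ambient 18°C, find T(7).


Newton's law: dT/dt = -k(T - T_a) has solution T(t) = T_a + (T₀ - T_a)e^(-kt).
Plug in T_a = 18, T₀ = 85, k = 0.1, t = 7: T(7) = 18 + (67)e^(-0.70) ≈ 51.3°C.


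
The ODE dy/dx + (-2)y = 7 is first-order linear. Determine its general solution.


P(x) = -2 ⇒ μ = e^(-2x).
(μ y)' = 7e^(-2x) ⇒ μ y = -(7/2)e^(-2x) + C.
Divide by μ: y = -7/2 + Ce^(2x).


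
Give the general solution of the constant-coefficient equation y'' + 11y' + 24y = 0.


Characteristic equation: r² + 11r + 24 = 0.
Factor: (r + 8)(r + 3) = 0 ⇒ r = -8, -3 (distinct real).
General solution: y = C₁e^(-8x) + C₂e^(-3x).


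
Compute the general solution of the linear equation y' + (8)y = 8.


P(x) = 8, Q(x) = 8; integrating factor μ = e^(8x).
(μ y)' = 8e^(8x) ⇒ μ y = e^(8x) + C.
Divide by μ: y = 1 + Ce^(-8x).


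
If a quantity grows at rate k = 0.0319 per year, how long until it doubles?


Exponential growth: P(t) = P₀ e^(0.0319t). Set P(t)/P₀ = 2: e^(0.0319t) = 2.
Solve: t = ln(2)/0.0319 ≈ 21.73 years.


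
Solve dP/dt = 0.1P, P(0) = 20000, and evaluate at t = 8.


The ODE dP/dt = 0.1P has solution P(t) = P(0)e^(0.1t).
Substitute P(0) = 20000 and t = 8: P(8) = 20000 e^(0.80) ≈ 44511.


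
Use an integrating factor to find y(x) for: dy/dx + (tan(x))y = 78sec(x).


P(x) = tan(x) ⇒ μ = e^(∫tan(x)dx) = sec(x).
(sec(x) y)' = 78sec²(x) ⇒ sec(x) y = 78tan(x) + C.
Multiply by cos(x): y = 78sin(x) + C·cos(x).


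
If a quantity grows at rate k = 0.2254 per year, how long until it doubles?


Exponential growth: P(t) = P₀ e^(0.2254t). Set P(t)/P₀ = 2: e^(0.2254t) = 2.
Solve: t = ln(2)/0.2254 ≈ 3.08 years.


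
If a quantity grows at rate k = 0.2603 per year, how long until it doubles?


Exponential growth: P(t) = P₀ e^(0.2603t). Set P(t)/P₀ = 2: e^(0.2603t) = 2.
Solve: t = ln(2)/0.2603 ≈ 2.66 years.


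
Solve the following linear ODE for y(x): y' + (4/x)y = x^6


P(x) = 4/x ⇒ μ = x^4.
(x^4 y)' = x^10 ⇒ x^4 y = x^11/(11) + C.
Solve for y: y = (1/11)x^7 + C/x^4.


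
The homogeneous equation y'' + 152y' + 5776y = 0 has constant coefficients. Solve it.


Characteristic equation: r² + 152r + 5776 = 0, i.e. (r + 76)² = 0.
Repeated root r = -76; include an x factor for the second linearly independent solution.
General solution: y = (C₁ + C₂x)e^(-76x).


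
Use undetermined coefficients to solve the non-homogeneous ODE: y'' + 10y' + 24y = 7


Characteristic roots of r² + 10r + 24 = 0 are -4, -6.
y_h = C₁e^(-4x) + C₂e^(-6x).
Constant forcing; try y_p = A. Then 24A = 7 ⇒ A = 7/24.
General solution: y = C₁e^(-4x) + C₂e^(-6x) + 7/24.


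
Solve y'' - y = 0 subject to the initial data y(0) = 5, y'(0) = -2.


Characteristic roots of r² - 1 = 0 are 1, -1.
General solution y = c₁ e^(x) + c₂ e^(-x).
Apply y(0) = 5: c₁ + c₂ = 5. Apply y'(0) = -2: 1 c₁ - 1 c₂ = -2.
Solve: c₁ = 3/2, c₂ = 7/2.
Particular solution: y = (3/2)e^(x) + (7/2)e^(-x).


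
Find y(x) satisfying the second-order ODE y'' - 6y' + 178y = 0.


Characteristic equation: r² - 6r + 178 = 0.
Discriminant is negative; roots r = 3 ± 13i (complex conjugate pair).
General solution uses e^(α x)(C₁ cos(β x) + C₂ sin(β x)): y = e^(3x)(C₁cos(13x) + C₂sin(13x)).


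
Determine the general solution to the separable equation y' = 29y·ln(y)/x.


Separate: dy/[y ln(y)] = 29 dx/x.
Substitute u = ln(y): du/u = 29 dx/x.
Integrate: ln|ln(y)| = 29ln|x| + C₀, hence ln(y) = C·x^29.


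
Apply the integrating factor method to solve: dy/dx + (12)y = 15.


P(x) = 12, Q(x) = 15; integrating factor μ = e^(12x).
(μ y)' = 15e^(12x) ⇒ μ y = (5/4)e^(12x) + C.
Divide by μ: y = 5/4 + Ce^(-12x).


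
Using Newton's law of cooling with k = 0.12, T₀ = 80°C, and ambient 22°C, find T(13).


Newton's law: dT/dt = -k(T - T_a) has solution T(t) = T_a + (T₀ - T_a)e^(-kt).
Plug in T_a = 22, T₀ = 80, k = 0.12, t = 13: T(13) = 22 + (58)e^(-1.56) ≈ 34.2°C.


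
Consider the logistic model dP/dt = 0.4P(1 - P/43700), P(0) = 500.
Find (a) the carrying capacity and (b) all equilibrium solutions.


Logistic ODE dP/dt = 0.4P(1 - P/43700) has equilibria where dP/dt = 0, i.e. P = 0 or P = 43700.
The coefficient (1 - P/K) = 0 when P = K, identifying K = 43700 as the carrying capacity.
(a) K = 43700; (b) equilibria P = 0 and P = 43700.


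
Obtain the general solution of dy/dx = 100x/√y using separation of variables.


Separate: √y dy = 100x dx.
Integrate: (2/3)y^(3/2) = 50x² + C.


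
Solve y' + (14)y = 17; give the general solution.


P(x) = 14, Q(x) = 17; integrating factor μ = e^(14x).
(μ y)' = 17e^(14x) ⇒ μ y = (17/14)e^(14x) + C.
Divide by μ: y = 17/14 + Ce^(-14x).


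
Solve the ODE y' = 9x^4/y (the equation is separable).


Separate variables: y dy = 9x^4 dx.
Integrate both sides: y²/2 = (9/5)x^5 + C₀.
Multiply by 2: y² = (18/5)x^5 + C.


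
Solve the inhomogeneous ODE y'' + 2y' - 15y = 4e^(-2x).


Characteristic roots of r² + 2r - 15 = 0 are -5, 3.
y_h = C₁e^(-5x) + C₂e^(3x).
Forcing exponent -2 is not a characteristic root; try y_p = Ae^(-2x).
Substitute: A·(4 + (2)·-2 + (-15)) = A·-15 = 4, so A = -4/15.
General solution: y = C₁e^(-5x) + C₂e^(3x) - (4/15)e^(-2x).


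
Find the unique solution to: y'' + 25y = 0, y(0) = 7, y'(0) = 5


Characteristic roots of r² + 25 = 0 are ±5i, so y = C₁cos(5x) + C₂sin(5x).
Apply y(0) = 7: C₁ = 7. Differentiate and apply y'(0) = 5: 5·C₂ = 5, so C₂ = 1.
Particular solution: y = 7cos(5x) + sin(5x).


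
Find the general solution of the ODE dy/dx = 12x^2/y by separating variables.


Separate variables: y dy = 12x^2 dx.
Integrate both sides: y²/2 = 4x^3 + C₀.
Multiply by 2: y² = 8x^3 + C.


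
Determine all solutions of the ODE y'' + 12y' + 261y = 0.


Characteristic equation: r² + 12r + 261 = 0.
Discriminant is negative; roots r = -6 ± 15i (complex conjugate pair).
General solution uses e^(α x)(C₁ cos(β x) + C₂ sin(β x)): y = e^(-6x)(C₁cos(15x) + C₂sin(15x)).


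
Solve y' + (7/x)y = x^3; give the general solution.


P(x) = 7/x ⇒ μ = x^7.
(x^7 y)' = x^10 ⇒ x^7 y = x^11/(11) + C.
Solve for y: y = (1/11)x^4 + C/x^7.


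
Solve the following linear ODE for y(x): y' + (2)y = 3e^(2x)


P(x) = 2 ⇒ μ = e^(2x).
(μ y)' = 3e^(4x) ⇒ μ y = (3/4)e^(4x) + C.
Divide by μ: y = (3/4)e^(2x) + Ce^(-2x).


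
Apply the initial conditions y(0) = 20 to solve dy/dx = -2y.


General solution of y' = -2y is y = Ce^(-2x).
Apply y(0) = 20: C = 20.
Particular solution: y = 20e^(-2x).


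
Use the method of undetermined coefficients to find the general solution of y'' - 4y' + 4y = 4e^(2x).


Characteristic polynomial (r - 2)² = 0; repeated root r = 2.
y_h = (C₁ + C₂x)e^(2x). Forcing matches the repeated root (resonance), so try y_p = Ax² e^(2x).
Substitute and solve for A: 2A = 4, so A = 2.
General solution: y = (C₁ + C₂x + 2x²)e^(2x).


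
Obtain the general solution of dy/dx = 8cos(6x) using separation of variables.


g(y) = 1, so integrate directly: y = ∫ 8cos(6x) dx = (4/3)sin(6x) + C.


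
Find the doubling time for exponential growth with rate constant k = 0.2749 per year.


Exponential growth: P(t) = P₀ e^(0.2749t). Set P(t)/P₀ = 2: e^(0.2749t) = 2.
Solve: t = ln(2)/0.2749 ≈ 2.52 years.


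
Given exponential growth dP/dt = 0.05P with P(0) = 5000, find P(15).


The ODE dP/dt = 0.05P has solution P(t) = P(0)e^(0.05t).
Substitute P(0) = 5000 and t = 15: P(15) = 5000 e^(0.75) ≈ 10585.


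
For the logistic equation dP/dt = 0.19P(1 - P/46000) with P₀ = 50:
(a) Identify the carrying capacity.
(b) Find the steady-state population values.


Logistic ODE dP/dt = 0.19P(1 - P/46000) has equilibria where dP/dt = 0, i.e. P = 0 or P = 46000.
The coefficient (1 - P/K) = 0 when P = K, identifying K = 46000 as the carrying capacity.
(a) K = 46000; (b) equilibria P = 0 and P = 46000.


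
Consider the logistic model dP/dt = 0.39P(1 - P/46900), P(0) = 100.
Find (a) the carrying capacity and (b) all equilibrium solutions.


Logistic ODE dP/dt = 0.39P(1 - P/46900) has equilibria where dP/dt = 0, i.e. P = 0 or P = 46900.
The coefficient (1 - P/K) = 0 when P = K, identifying K = 46900 as the carrying capacity.
(a) K = 46900; (b) equilibria P = 0 and P = 46900.


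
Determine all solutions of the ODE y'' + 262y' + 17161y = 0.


Characteristic equation: r² + 262r + 17161 = 0, i.e. (r + 131)² = 0.
Repeated root r = -131; include an x factor for the second linearly independent solution.
General solution: y = (C₁ + C₂x)e^(-131x).


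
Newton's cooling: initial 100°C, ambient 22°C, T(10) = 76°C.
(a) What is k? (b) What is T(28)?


Newton's law: T(t) = T_a + (T₀ - T_a)e^(-kt).
(a) Use T(10) = 76: (76 - 22)/(100 - 22) = e^(-k·10), so k = -ln(0.692)/10 ≈ 0.0368.
(b) Apply k to t = 28: T(28) = 22 + (78)e^(-1.030) ≈ 49.9°C.


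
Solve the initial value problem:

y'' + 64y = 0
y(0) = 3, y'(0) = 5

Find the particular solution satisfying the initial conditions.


Characteristic roots of r² + 64 = 0 are ±8i, so y = C₁cos(8x) + C₂sin(8x).
Apply y(0) = 3: C₁ = 3. Differentiate and apply y'(0) = 5: 8·C₂ = 5, so C₂ = 5/8.
Particular solution: y = 3cos(8x) + (5/8)sin(8x).


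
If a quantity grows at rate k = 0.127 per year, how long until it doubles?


Exponential growth: P(t) = P₀ e^(0.127t). Set P(t)/P₀ = 2: e^(0.127t) = 2.
Solve: t = ln(2)/0.127 ≈ 5.46 years.


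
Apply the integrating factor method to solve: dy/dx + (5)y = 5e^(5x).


P(x) = 5 ⇒ μ = e^(5x).
(μ y)' = 5e^(10x) ⇒ μ y = (5/10)e^(10x) + C.
Divide by μ: y = (1/2)e^(5x) + Ce^(-5x).


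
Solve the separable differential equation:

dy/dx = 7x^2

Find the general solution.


Integrate both sides with respect to x: y = ∫ 7x^2 dx = (7/3)x^3 + C.


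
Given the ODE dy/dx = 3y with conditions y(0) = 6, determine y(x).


General solution of y' = 3y is y = Ce^(3x).
Apply y(0) = 6: C = 6.
Particular solution: y = 6e^(3x).


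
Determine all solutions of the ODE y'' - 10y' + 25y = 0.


Characteristic equation: r² - 10r + 25 = 0, i.e. (r - 5)² = 0.
Repeated root r = 5; include an x factor for the second linearly independent solution.
General solution: y = (C₁ + C₂x)e^(5x).


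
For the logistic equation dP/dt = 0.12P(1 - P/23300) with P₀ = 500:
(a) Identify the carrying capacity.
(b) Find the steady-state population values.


Logistic ODE dP/dt = 0.12P(1 - P/23300) has equilibria where dP/dt = 0, i.e. P = 0 or P = 23300.
The coefficient (1 - P/K) = 0 when P = K, identifying K = 23300 as the carrying capacity.
(a) K = 23300; (b) equilibria P = 0 and P = 23300.


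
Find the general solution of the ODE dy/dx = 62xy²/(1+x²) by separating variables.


Separate: dy/y² = 62x/(1+x²) dx.
Integrate LHS: ∫ dy/y² = -1/y.
Integrate RHS via u = 1+x²: 31ln(1+x²) + C.
Result: -1/y = 31ln(1+x²) + C.


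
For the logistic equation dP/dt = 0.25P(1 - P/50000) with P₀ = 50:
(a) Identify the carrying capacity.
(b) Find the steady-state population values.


Logistic ODE dP/dt = 0.25P(1 - P/50000) has equilibria where dP/dt = 0, i.e. P = 0 or P = 50000.
The coefficient (1 - P/K) = 0 when P = K, identifying K = 50000 as the carrying capacity.
(a) K = 50000; (b) equilibria P = 0 and P = 50000.


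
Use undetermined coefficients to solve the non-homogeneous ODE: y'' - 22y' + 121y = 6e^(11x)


Characteristic polynomial (r - 11)² = 0; repeated root r = 11.
y_h = (C₁ + C₂x)e^(11x). Forcing matches the repeated root (resonance), so try y_p = Ax² e^(11x).
Substitute and solve for A: 2A = 6, so A = 3.
General solution: y = (C₁ + C₂x + 3x²)e^(11x).


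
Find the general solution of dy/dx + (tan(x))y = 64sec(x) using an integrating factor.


P(x) = tan(x) ⇒ μ = e^(∫tan(x)dx) = sec(x).
(sec(x) y)' = 64sec²(x) ⇒ sec(x) y = 64tan(x) + C.
Multiply by cos(x): y = 64sin(x) + C·cos(x).


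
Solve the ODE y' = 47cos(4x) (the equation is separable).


g(y) = 1, so integrate directly: y = ∫ 47cos(4x) dx = (47/4)sin(4x) + C.


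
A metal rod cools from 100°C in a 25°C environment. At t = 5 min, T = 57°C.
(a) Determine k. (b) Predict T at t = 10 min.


Newton's law: T(t) = T_a + (T₀ - T_a)e^(-kt).
(a) Use T(5) = 57: (57 - 25)/(100 - 25) = e^(-k·5), so k = -ln(0.427)/5 ≈ 0.1704.
(b) Apply k to t = 10: T(10) = 25 + (75)e^(-1.704) ≈ 38.7°C.


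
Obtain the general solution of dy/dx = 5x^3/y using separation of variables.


Separate variables: y dy = 5x^3 dx.
Integrate both sides: y²/2 = (5/4)x^4 + C₀.
Multiply by 2: y² = (5/2)x^4 + C.


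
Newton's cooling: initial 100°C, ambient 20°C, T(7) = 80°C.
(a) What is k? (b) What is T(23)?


Newton's law: T(t) = T_a + (T₀ - T_a)e^(-kt).
(a) Use T(7) = 80: (80 - 20)/(100 - 20) = e^(-k·7), so k = -ln(0.750)/7 ≈ 0.0411.
(b) Apply k to t = 23: T(23) = 20 + (80)e^(-0.945) ≈ 51.1°C.


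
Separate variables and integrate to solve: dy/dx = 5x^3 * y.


Separate variables: dy/y = 5x^3 dx.
Integrate: ln|y| = (5/4)x^4 + C₀.
Exponentiate: y = Ce^((5/4)x^4).


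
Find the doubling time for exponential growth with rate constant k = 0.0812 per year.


Exponential growth: P(t) = P₀ e^(0.0812t). Set P(t)/P₀ = 2: e^(0.0812t) = 2.
Solve: t = ln(2)/0.0812 ≈ 8.54 years.


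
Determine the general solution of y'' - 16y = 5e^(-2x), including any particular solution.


Characteristic roots of r² - 16 = 0 are -4, 4.
y_h = C₁e^(-4x) + C₂e^(4x).
Forcing exponent -2 is not a characteristic root; try y_p = Ae^(-2x).
Substitute: A·(4 + (0)·-2 + (-16)) = A·-12 = 5, so A = -5/12.
General solution: y = C₁e^(-4x) + C₂e^(4x) - (5/12)e^(-2x).


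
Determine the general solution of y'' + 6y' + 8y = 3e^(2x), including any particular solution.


Characteristic roots of r² + 6r + 8 = 0 are -4, -2.
y_h = C₁e^(-4x) + C₂e^(-2x).
Forcing exponent 2 is not a characteristic root; try y_p = Ae^(2x).
Substitute: A·(4 + (6)·2 + (8)) = A·24 = 3, so A = 1/8.
General solution: y = C₁e^(-4x) + C₂e^(-2x) + (1/8)e^(2x).


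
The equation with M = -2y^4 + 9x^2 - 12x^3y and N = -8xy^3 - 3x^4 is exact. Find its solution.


Check exactness: ∂M/∂y = -8y^3 - 12x^3 and ∂N/∂x = -8y^3 - 12x^3; equal, so the equation is exact.
Integrate M with respect to x (treating y as constant): ∫M dx = -2xy^4 + 3x^3 - 3x^4y + h(y).
Differentiate w.r.t. y and set equal to N: all terms match, so h'(y) = 0 and h is a constant absorbed into C.
General solution: -2xy^4 + 3x^3 - 3x^4y = C.


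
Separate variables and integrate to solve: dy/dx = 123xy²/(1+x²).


Separate: dy/y² = 123x/(1+x²) dx.
Integrate LHS: ∫ dy/y² = -1/y.
Integrate RHS via u = 1+x²: (123/2)ln(1+x²) + C.
Result: -1/y = (123/2)ln(1+x²) + C.


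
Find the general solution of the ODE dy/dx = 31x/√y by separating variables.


Separate: √y dy = 31x dx.
Integrate: (2/3)y^(3/2) = (31/2)x² + C.


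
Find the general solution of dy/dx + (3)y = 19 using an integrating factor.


P(x) = 3, Q(x) = 19; integrating factor μ = e^(3x).
(μ y)' = 19e^(3x) ⇒ μ y = (19/3)e^(3x) + C.
Divide by μ: y = 19/3 + Ce^(-3x).


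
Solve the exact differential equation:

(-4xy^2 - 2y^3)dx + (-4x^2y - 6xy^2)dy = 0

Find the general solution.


Check exactness: ∂M/∂y = -8xy - 6y^2 and ∂N/∂x = -8xy - 6y^2; equal, so the equation is exact.
Integrate M with respect to x (treating y as constant): ∫M dx = -2x^2y^2 - 2xy^3 + h(y).
Differentiate w.r.t. y and set equal to N: all terms match, so h'(y) = 0 and h is a constant absorbed into C.
General solution: -2x^2y^2 - 2xy^3 = C.


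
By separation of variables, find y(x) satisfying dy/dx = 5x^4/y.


Separate variables: y dy = 5x^4 dx.
Integrate both sides: y²/2 = x^5 + C₀.
Multiply by 2: y² = 2x^5 + C.


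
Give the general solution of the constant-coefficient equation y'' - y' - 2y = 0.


Characteristic equation: r² - r - 2 = 0.
Factor: (r + 1)(r - 2) = 0 ⇒ r = -1, 2 (distinct real).
General solution: y = C₁e^(-x) + C₂e^(2x).


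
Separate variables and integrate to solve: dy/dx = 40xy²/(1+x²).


Separate: dy/y² = 40x/(1+x²) dx.
Integrate LHS: ∫ dy/y² = -1/y.
Integrate RHS via u = 1+x²: 20ln(1+x²) + C.
Result: -1/y = 20ln(1+x²) + C.


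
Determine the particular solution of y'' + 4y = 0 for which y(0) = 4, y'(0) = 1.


Characteristic roots of r² + 4 = 0 are ±2i, so y = C₁cos(2x) + C₂sin(2x).
Apply y(0) = 4: C₁ = 4. Differentiate and apply y'(0) = 1: 2·C₂ = 1, so C₂ = 1/2.
Particular solution: y = 4cos(2x) + (1/2)sin(2x).


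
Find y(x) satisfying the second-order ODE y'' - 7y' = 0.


Characteristic equation: r² - 7r = 0.
Factor: (r - 0)(r - 7) = 0 ⇒ r = 0, 7 (distinct real).
General solution: y = C₁ + C₂e^(7x).


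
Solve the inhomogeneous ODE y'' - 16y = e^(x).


Characteristic roots of r² - 16 = 0 are -4, 4.
y_h = C₁e^(-4x) + C₂e^(4x).
Forcing exponent 1 is not a characteristic root; try y_p = Ae^(x).
Substitute: A·(1 + (0)·1 + (-16)) = A·-15 = 1, so A = -1/15.
General solution: y = C₁e^(-4x) + C₂e^(4x) - (1/15)e^(x).


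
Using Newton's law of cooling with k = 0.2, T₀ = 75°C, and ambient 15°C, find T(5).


Newton's law: dT/dt = -k(T - T_a) has solution T(t) = T_a + (T₀ - T_a)e^(-kt).
Plug in T_a = 15, T₀ = 75, k = 0.2, t = 5: T(5) = 15 + (60)e^(-1.00) ≈ 37.1°C.


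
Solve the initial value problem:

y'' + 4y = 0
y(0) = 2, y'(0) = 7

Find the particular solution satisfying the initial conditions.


Characteristic roots of r² + 4 = 0 are ±2i, so y = C₁cos(2x) + C₂sin(2x).
Apply y(0) = 2: C₁ = 2. Differentiate and apply y'(0) = 7: 2·C₂ = 7, so C₂ = 7/2.
Particular solution: y = 2cos(2x) + (7/2)sin(2x).


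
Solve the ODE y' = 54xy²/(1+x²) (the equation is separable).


Separate: dy/y² = 54x/(1+x²) dx.
Integrate LHS: ∫ dy/y² = -1/y.
Integrate RHS via u = 1+x²: 27ln(1+x²) + C.
Result: -1/y = 27ln(1+x²) + C.


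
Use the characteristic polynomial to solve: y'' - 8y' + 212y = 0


Characteristic equation: r² - 8r + 212 = 0.
Discriminant is negative; roots r = 4 ± 14i (complex conjugate pair).
General solution uses e^(α x)(C₁ cos(β x) + C₂ sin(β x)): y = e^(4x)(C₁cos(14x) + C₂sin(14x)).


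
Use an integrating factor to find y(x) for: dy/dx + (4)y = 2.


P(x) = 4, Q(x) = 2; integrating factor μ = e^(4x).
(μ y)' = 2e^(4x) ⇒ μ y = (1/2)e^(4x) + C.
Divide by μ: y = 1/2 + Ce^(-4x).


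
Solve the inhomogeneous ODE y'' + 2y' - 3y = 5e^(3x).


Characteristic roots of r² + 2r - 3 = 0 are -3, 1.
y_h = C₁e^(-3x) + C₂e^(x).
Forcing exponent 3 is not a characteristic root; try y_p = Ae^(3x).
Substitute: A·(9 + (2)·3 + (-3)) = A·12 = 5, so A = 5/12.
General solution: y = C₁e^(-3x) + C₂e^(x) + (5/12)e^(3x).


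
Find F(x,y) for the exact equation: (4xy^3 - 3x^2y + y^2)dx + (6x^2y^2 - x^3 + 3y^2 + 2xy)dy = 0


Check exactness: ∂M/∂y = 12xy^2 - 3x^2 + 2y and ∂N/∂x = 12xy^2 - 3x^2 + 2y; equal, so the equation is exact.
Integrate M with respect to x (treating y as constant): ∫M dx = 2x^2y^3 - x^3y + xy^2 + h(y).
Differentiate w.r.t. y and set equal to N: the x-dependent terms already match, leaving h'(y) = 3y^2. Integrate: h(y) = y^3.
So F(x,y) = 2x^2y^3 - x^3y + y^3 + xy^2.
General solution: 2x^2y^3 - x^3y + y^3 + xy^2 = C.


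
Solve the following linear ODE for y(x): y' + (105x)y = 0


P(x) = 105x ⇒ μ = e^((105/2)x²).
Q(x) = 0 so μ y is constant: y = Ce^(-(105/2)x²).


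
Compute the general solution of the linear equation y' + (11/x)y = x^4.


P(x) = 11/x ⇒ μ = x^11.
(x^11 y)' = x^15 ⇒ x^11 y = x^16/(16) + C.
Solve for y: y = (1/16)x^5 + C/x^11.


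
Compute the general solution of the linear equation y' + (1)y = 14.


P(x) = 1, Q(x) = 14; integrating factor μ = e^(x).
(μ y)' = 14e^(x) ⇒ μ y = 14e^(x) + C.
Divide by μ: y = 14 + Ce^(-x).


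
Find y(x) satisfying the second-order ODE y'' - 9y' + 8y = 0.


Characteristic equation: r² - 9r + 8 = 0.
Factor: (r - 1)(r - 8) = 0 ⇒ r = 1, 8 (distinct real).
General solution: y = C₁e^(x) + C₂e^(8x).


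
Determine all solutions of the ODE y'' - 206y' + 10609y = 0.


Characteristic equation: r² - 206r + 10609 = 0, i.e. (r - 103)² = 0.
Repeated root r = 103; include an x factor for the second linearly independent solution.
General solution: y = (C₁ + C₂x)e^(103x).


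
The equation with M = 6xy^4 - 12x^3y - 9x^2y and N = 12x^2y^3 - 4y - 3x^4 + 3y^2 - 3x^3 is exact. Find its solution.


Check exactness: ∂M/∂y = 24xy^3 - 12x^3 - 9x^2 and ∂N/∂x = 24xy^3 - 12x^3 - 9x^2; equal, so the equation is exact.
Integrate M with respect to x (treating y as constant): ∫M dx = 3x^2y^4 - 3x^4y - 3x^3y + h(y).
Differentiate w.r.t. y and set equal to N: the x-dependent terms already match, leaving h'(y) = -4y + 3y^2. Integrate: h(y) = -2y^2 + y^3.
So F(x,y) = 3x^2y^4 - 2y^2 - 3x^4y + y^3 - 3x^3y.
General solution: 3x^2y^4 - 2y^2 - 3x^4y + y^3 - 3x^3y = C.


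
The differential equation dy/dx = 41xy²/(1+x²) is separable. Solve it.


Separate: dy/y² = 41x/(1+x²) dx.
Integrate LHS: ∫ dy/y² = -1/y.
Integrate RHS via u = 1+x²: (41/2)ln(1+x²) + C.
Result: -1/y = (41/2)ln(1+x²) + C.


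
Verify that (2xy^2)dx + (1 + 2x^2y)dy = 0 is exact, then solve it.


Check exactness: ∂M/∂y = 4xy and ∂N/∂x = 4xy; equal, so the equation is exact.
Integrate M with respect to x (treating y as constant): ∫M dx = x^2y^2 + h(y).
Differentiate w.r.t. y and set equal to N: the x-dependent terms already match, leaving h'(y) = 1. Integrate: h(y) = y.
So F(x,y) = y + x^2y^2.
General solution: y + x^2y^2 = C.


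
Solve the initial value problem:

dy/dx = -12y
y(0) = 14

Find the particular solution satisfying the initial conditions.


General solution of y' = -12y is y = Ce^(-12x).
Apply y(0) = 14: C = 14.
Particular solution: y = 14e^(-12x).


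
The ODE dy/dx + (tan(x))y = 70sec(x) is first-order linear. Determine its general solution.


P(x) = tan(x) ⇒ μ = e^(∫tan(x)dx) = sec(x).
(sec(x) y)' = 70sec²(x) ⇒ sec(x) y = 70tan(x) + C.
Multiply by cos(x): y = 70sin(x) + C·cos(x).


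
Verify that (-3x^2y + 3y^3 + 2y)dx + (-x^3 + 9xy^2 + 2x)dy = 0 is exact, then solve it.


Check exactness: ∂M/∂y = -3x^2 + 9y^2 + 2 and ∂N/∂x = -3x^2 + 9y^2 + 2; equal, so the equation is exact.
Integrate M with respect to x (treating y as constant): ∫M dx = -x^3y + 3xy^3 + 2xy + h(y).
Differentiate w.r.t. y and set equal to N: all terms match, so h'(y) = 0 and h is a constant absorbed into C.
General solution: -x^3y + 3xy^3 + 2xy = C.
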